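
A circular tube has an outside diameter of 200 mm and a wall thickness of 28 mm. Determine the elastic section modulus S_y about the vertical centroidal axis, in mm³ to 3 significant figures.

Split into non-overlapping primitives; take the origin at the lower-left of the bounding box.
Outer circle: ⌀200, A = 31 416 mm², x = 100 mm, Ī = 78 539 816 mm⁴.
Bore (subtracted): ⌀144, A = 16 286 mm², x = 100 mm, Ī = 21 106 677 mm⁴.
By symmetry the centroid is at mid-width, x̄ = 100 mm.
All pieces are centred on the vertical centroidal axis, so I = ΣĪ (holes subtracted) = 57 433 139 mm⁴.
Extreme fibre distance c = 100 mm; S = I/c = 574 331 mm³.

S_y ≈ 5.74 × 10⁵ mm³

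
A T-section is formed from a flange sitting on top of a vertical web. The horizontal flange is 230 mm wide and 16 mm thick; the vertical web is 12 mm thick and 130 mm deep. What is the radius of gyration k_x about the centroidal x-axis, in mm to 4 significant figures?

k_x ≈ 39.35 mm

Break the section into simple shapes (no overlaps), measuring from the bottom-left corner of the bounding box.
Flange: 230 × 16, A = 3 680 mm², y = 138 mm, Ī = 78506.7 mm⁴.
Web: 12 × 130, A = 1 560 mm², y = 65 mm, Ī = 2 197 000 mm⁴.
Centroid: ȳ = ΣA·y / ΣA = 116.267 mm.
Transfer each piece to the centroidal x-axis using Ī + A·d² with d = y − 116.267:
  flange: d = 21.7328 mm → contributes +1 816 628 mm⁴
  web: d = -51.2672 mm → contributes +6 297 184 mm⁴
Total I = 8 113 813 mm⁴.
Radius of gyration: k = √(I/A) = √(8 113 813 / 5 240) = 39.3502 mm.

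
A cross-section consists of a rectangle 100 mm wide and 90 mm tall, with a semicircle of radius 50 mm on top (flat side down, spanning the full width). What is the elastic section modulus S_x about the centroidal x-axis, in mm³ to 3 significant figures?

S_x ≈ 2.50 × 10⁵ mm³

Treat the section as a set of non-overlapping primitives; coordinates are from the bounding-box lower-left.
Rectangular body: 100 × 90, A = 9 000 mm², y = 45 mm, Ī = 6 075 000 mm⁴.
Semicircular cap: semicircle r = 50, A = 3 927 mm², y = 111.22 mm, Ī = 685 981 mm⁴.
Centroid: ȳ = ΣA·y / ΣA = 65.117 mm.
Transfer each piece to the centroidal x-axis using Ī + A·d² with d = y − 65.117:
  rectangular body: d = -20.117 mm → contributes +9 717 121 mm⁴
  semicircular cap: d = 46.104 mm → contributes +9 033 108 mm⁴
Total I = 18 750 229 mm⁴.
Extreme fibre distance c = 74.883 mm; S = I/c = 250 393 mm³.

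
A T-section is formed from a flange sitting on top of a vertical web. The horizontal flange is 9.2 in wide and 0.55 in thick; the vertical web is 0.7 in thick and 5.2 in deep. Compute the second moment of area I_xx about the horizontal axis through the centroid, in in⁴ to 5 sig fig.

Split into non-overlapping primitives; take the origin at the lower-left of the bounding box.
Flange: 9.2 × 0.55, A = 5.06 in², y = 5.475 in, Ī = 0.1275542 in⁴.
Web: 0.7 × 5.2, A = 3.64 in², y = 2.6 in, Ī = 8.202133 in⁴.
Centroid: ȳ = ΣA·y / ΣA = 4.272126 in.
Transfer each piece to the horizontal axis through the centroid using Ī + A·d² with d = y − 4.272126:
  flange: d = 1.202874 in → contributes +7.448893 in⁴
  web: d = -1.672126 in → contributes +18.3796 in⁴
Total I = 25.82849 in⁴.

I_xx ≈ 25.828 in⁴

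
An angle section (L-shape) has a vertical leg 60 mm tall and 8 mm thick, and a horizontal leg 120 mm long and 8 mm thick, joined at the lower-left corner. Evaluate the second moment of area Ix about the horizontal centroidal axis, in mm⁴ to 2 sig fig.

Ix ≈ 3.6 × 10⁵ mm⁴

Decompose the section into non-overlapping parts with the origin at the bottom-left of its bounding rectangle.
Vertical leg: 8 × 60, A = 480 mm², y = 30 mm, Ī = 144 000 mm⁴.
Horizontal leg (remainder): 112 × 8, A = 896 mm², y = 4 mm, Ī = 4 779 mm⁴.
Centroid: ȳ = ΣA·y / ΣA = 13.07 mm.
Transfer each piece to the horizontal centroidal axis using Ī + A·d² with d = y − 13.07:
  vertical leg: d = 16.93 mm → contributes +281 584 mm⁴
  horizontal leg (remainder): d = -9.07 mm → contributes +78 484 mm⁴
Total I = 360 068 mm⁴.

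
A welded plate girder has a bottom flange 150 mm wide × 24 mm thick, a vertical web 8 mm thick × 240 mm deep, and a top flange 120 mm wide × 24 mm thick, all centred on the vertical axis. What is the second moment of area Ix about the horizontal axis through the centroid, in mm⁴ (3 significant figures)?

Ix ≈ 1.21 × 10⁸ mm⁴

Break the section into simple shapes (no overlaps), measuring from the bottom-left corner of the bounding box.
Bottom plate: 150 × 24, A = 3 600 mm², y = 12 mm, Ī = 172 800 mm⁴.
Web plate: 8 × 240, A = 1 920 mm², y = 144 mm, Ī = 9 216 000 mm⁴.
Top plate: 120 × 24, A = 2 880 mm², y = 276 mm, Ī = 138 240 mm⁴.
Centroid: ȳ = ΣA·y / ΣA = 132.69 mm.
Transfer each piece to the horizontal axis through the centroid using Ī + A·d² with d = y − 132.69:
  bottom plate: d = -120.69 mm → contributes +52 606 950 mm⁴
  web plate: d = 11.314 mm → contributes +9 461 785 mm⁴
  top plate: d = 143.31 mm → contributes +59 290 515 mm⁴
Total I = 121 359 250 mm⁴.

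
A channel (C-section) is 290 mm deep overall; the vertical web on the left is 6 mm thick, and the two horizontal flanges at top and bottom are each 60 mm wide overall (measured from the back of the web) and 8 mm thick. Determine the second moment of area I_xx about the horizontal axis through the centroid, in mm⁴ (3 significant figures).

Split into non-overlapping primitives; take the origin at the lower-left of the bounding box.
Web: 6 × 290, A = 1 740 mm², y = 145 mm, Ī = 12 194 500 mm⁴.
Top flange (beyond web): 54 × 8, A = 432 mm², y = 286 mm, Ī = 2 304 mm⁴.
Bottom flange (beyond web): 54 × 8, A = 432 mm², y = 4 mm, Ī = 2 304 mm⁴.
By symmetry the centroid is at mid-height, ȳ = 145 mm.
Transfer each piece to the horizontal axis through the centroid using Ī + A·d² with d = y − 145:
  web: d = 0 mm → contributes +12 194 500 mm⁴
  top flange (beyond web): d = 141 mm → contributes +8 590 896 mm⁴
  bottom flange (beyond web): d = -141 mm → contributes +8 590 896 mm⁴
Total I = 29 376 292 mm⁴.

I_xx ≈ 2.94 × 10⁷ mm⁴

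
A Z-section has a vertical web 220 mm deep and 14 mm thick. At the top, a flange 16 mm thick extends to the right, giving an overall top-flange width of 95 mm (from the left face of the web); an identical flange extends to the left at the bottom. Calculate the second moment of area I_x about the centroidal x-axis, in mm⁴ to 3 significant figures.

I_x ≈ 3.94 × 10⁷ mm⁴

Decompose the section into non-overlapping parts with the origin at the bottom-left of its bounding rectangle.
Web: 14 × 220, A = 3 080 mm², y = 110 mm, Ī = 12 422 667 mm⁴.
Top flange (beyond web): 81 × 16, A = 1 296 mm², y = 212 mm, Ī = 27 648 mm⁴.
Bottom flange (beyond web): 81 × 16, A = 1 296 mm², y = 8 mm, Ī = 27 648 mm⁴.
Centroid: ȳ = ΣA·y / ΣA = 110 mm.
Transfer each piece to the centroidal x-axis using Ī + A·d² with d = y − 110:
  web: d = 0 mm → contributes +12 422 667 mm⁴
  top flange (beyond web): d = 102 mm → contributes +13 511 232 mm⁴
  bottom flange (beyond web): d = -102 mm → contributes +13 511 232 mm⁴
Total I = 39 445 131 mm⁴.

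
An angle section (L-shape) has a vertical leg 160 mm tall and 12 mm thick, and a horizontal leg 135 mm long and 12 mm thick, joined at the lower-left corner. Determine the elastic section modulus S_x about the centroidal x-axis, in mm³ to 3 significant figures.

Decompose the section into non-overlapping parts with the origin at the bottom-left of its bounding rectangle.
Vertical leg: 12 × 160, A = 1 920 mm², y = 80 mm, Ī = 4 096 000 mm⁴.
Horizontal leg (remainder): 123 × 12, A = 1 476 mm², y = 6 mm, Ī = 17 712 mm⁴.
Centroid: ȳ = ΣA·y / ΣA = 47.837 mm.
Transfer each piece to the centroidal x-axis using Ī + A·d² with d = y − 47.837:
  vertical leg: d = 32.163 mm → contributes +6 082 104 mm⁴
  horizontal leg (remainder): d = -41.837 mm → contributes +2 601 262 mm⁴
Total I = 8 683 366 mm⁴.
Extreme fibre distance c = 112.16 mm; S = I/c = 77 418 mm³.

S_x ≈ 7.74 × 10⁴ mm³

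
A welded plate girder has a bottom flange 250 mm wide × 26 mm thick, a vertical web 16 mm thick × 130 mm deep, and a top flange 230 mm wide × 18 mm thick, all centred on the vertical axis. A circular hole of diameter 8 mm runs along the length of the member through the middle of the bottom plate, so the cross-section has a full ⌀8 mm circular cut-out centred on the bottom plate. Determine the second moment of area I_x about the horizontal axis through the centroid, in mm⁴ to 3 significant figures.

I_x ≈ 6.23 × 10⁷ mm⁴

Break the section into simple shapes (no overlaps), measuring from the bottom-left corner of the bounding box.
Bottom plate: 250 × 26, A = 6 500 mm², y = 13 mm, Ī = 366 167 mm⁴.
Web plate: 16 × 130, A = 2 080 mm², y = 91 mm, Ī = 2 929 333 mm⁴.
Top plate: 230 × 18, A = 4 140 mm², y = 165 mm, Ī = 111 780 mm⁴.
Hole (subtracted): ⌀8, A = 50.265 mm², y = 13 mm, Ī = 201.06 mm⁴.
Centroid: ȳ = ΣA·y / ΣA = 75.473 mm.
Transfer each piece to the horizontal axis through the centroid using Ī + A·d² with d = y − 75.473:
  bottom plate: d = -62.473 mm → contributes +25 735 095 mm⁴
  web plate: d = 15.527 mm → contributes +3 430 777 mm⁴
  top plate: d = 89.527 mm → contributes +33 294 012 mm⁴
  hole: d = -62.473 mm → contributes −196 383 mm⁴
Total I = 62 263 500 mm⁴.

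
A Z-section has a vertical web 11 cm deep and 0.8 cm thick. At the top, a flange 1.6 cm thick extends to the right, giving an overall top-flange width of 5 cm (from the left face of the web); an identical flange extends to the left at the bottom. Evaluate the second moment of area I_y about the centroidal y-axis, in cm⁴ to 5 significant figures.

I_y ≈ 104.23 cm⁴

Split into non-overlapping primitives; take the origin at the lower-left of the bounding box.
Web: 0.8 × 11, A = 8.8 cm², x = 4.6 cm, Ī = 0.4693333 cm⁴.
Top flange (beyond web): 4.2 × 1.6, A = 6.72 cm², x = 7.1 cm, Ī = 9.8784 cm⁴.
Bottom flange (beyond web): 4.2 × 1.6, A = 6.72 cm², x = 2.1 cm, Ī = 9.8784 cm⁴.
Centroid: x̄ = ΣA·x / ΣA = 4.6 cm.
Transfer each piece to the centroidal y-axis using Ī + A·d² with d = x − 4.6:
  web: d = 0 cm → contributes +0.4693333 cm⁴
  top flange (beyond web): d = 2.5 cm → contributes +51.8784 cm⁴
  bottom flange (beyond web): d = -2.5 cm → contributes +51.8784 cm⁴
Total I = 104.2261 cm⁴.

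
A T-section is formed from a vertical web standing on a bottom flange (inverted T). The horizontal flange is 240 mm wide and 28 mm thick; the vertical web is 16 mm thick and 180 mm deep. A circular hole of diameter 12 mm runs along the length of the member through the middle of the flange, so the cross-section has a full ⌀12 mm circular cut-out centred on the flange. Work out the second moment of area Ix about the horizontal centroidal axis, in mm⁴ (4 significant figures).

Ix ≈ 2.991 × 10⁷ mm⁴

Split into non-overlapping primitives; take the origin at the lower-left of the bounding box.
Flange: 240 × 28, A = 6 720 mm², y = 14 mm, Ī = 439 040 mm⁴.
Web: 16 × 180, A = 2 880 mm², y = 118 mm, Ī = 7 776 000 mm⁴.
Hole (subtracted): ⌀12, A = 113.097 mm², y = 14 mm, Ī = 1017.88 mm⁴.
Centroid: ȳ = ΣA·y / ΣA = 45.5719 mm.
Transfer each piece to the horizontal centroidal axis using Ī + A·d² with d = y − 45.5719:
  flange: d = -31.5719 mm → contributes +7 137 455 mm⁴
  web: d = 72.4281 mm → contributes +22 883 969 mm⁴
  hole: d = -31.5719 mm → contributes −113 752 mm⁴
Total I = 29 907 672 mm⁴.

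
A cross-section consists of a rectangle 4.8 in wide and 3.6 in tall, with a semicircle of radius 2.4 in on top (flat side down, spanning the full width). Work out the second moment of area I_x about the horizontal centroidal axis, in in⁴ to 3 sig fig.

Break the section into simple shapes (no overlaps), measuring from the bottom-left corner of the bounding box.
Rectangular body: 4.8 × 3.6, A = 17.28 in², y = 1.8 in, Ī = 18.662 in⁴.
Semicircular cap: semicircle r = 2.4, A = 9.0478 in², y = 4.6186 in, Ī = 3.6415 in⁴.
Centroid: ȳ = ΣA·y / ΣA = 2.7686 in.
Transfer each piece to the horizontal centroidal axis using Ī + A·d² with d = y − 2.7686:
  rectangular body: d = -0.96864 in → contributes +34.875 in⁴
  semicircular cap: d = 1.85 in → contributes +34.606 in⁴
Total I = 69.481 in⁴.

I_x ≈ 69.5 in⁴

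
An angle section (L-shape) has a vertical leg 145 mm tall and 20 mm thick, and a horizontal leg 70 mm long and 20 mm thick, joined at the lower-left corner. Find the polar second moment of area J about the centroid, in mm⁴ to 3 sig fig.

Decompose the section into non-overlapping parts with the origin at the bottom-left of its bounding rectangle.
Vertical leg: 20 × 145, A = 2 900 mm², y = 72.5 mm, Ī = 5 081 042 mm⁴.
Horizontal leg (remainder): 50 × 20, A = 1 000 mm², y = 10 mm, Ī = 33 333 mm⁴.
Centroid: ȳ = ΣA·y / ΣA = 56.474 mm.
Transfer each piece to the centroidal x-axis using Ī + A·d² with d = y − 56.474:
  vertical leg: d = 16.026 mm → contributes +5 825 823 mm⁴
  horizontal leg (remainder): d = -46.474 mm → contributes +2 193 199 mm⁴
Total I = 8 019 022 mm⁴.
For the y-axis: x̄ = 18.974 mm.
Repeating about the centroidal y-axis gives I_y = 1 215 897 mm⁴.
Polar second moment: J = I_x + I_y = 9 234 920 mm⁴.

J ≈ 9.23 × 10⁶ mm⁴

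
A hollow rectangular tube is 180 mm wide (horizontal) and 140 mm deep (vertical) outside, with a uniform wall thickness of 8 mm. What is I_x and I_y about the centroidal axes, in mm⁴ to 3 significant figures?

I_x ≈ 1.51 × 10⁷ mm⁴, I_y ≈ 2.25 × 10⁷ mm⁴

Treat the section as a set of non-overlapping primitives; coordinates are from the bounding-box lower-left.
Outer rectangle: 180 × 140, A = 25 200 mm², y = 70 mm, Ī = 41 160 000 mm⁴.
Inner void (subtracted): 164 × 124, A = 20 336 mm², y = 70 mm, Ī = 26 057 195 mm⁴.
By symmetry the centroid is at mid-height, ȳ = 70 mm.
All pieces are centred on the centroidal x-axis, so I = ΣĪ (holes subtracted) = 15 102 805 mm⁴.
Repeating about the centroidal y-axis gives I_y = 22 460 245 mm⁴.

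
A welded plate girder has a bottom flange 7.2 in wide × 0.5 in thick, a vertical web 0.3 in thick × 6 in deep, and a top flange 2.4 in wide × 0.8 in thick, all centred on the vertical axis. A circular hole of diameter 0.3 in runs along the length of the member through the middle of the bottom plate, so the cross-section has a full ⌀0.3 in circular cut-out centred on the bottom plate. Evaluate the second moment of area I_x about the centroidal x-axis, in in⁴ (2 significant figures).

I_x ≈ 62 in⁴

Decompose the section into non-overlapping parts with the origin at the bottom-left of its bounding rectangle.
Bottom plate: 7.2 × 0.5, A = 3.6 in², y = 0.25 in, Ī = 0.075 in⁴.
Web plate: 0.3 × 6, A = 1.8 in², y = 3.5 in, Ī = 5.4 in⁴.
Top plate: 2.4 × 0.8, A = 1.92 in², y = 6.9 in, Ī = 0.1024 in⁴.
Hole (subtracted): ⌀0.3, A = 0.07069 in², y = 0.25 in, Ī = 0.0003976 in⁴.
Centroid: ȳ = ΣA·y / ΣA = 2.818 in.
Transfer each piece to the centroidal x-axis using Ī + A·d² with d = y − 2.818:
  bottom plate: d = -2.568 in → contributes +23.82 in⁴
  web plate: d = 0.6818 in → contributes +6.237 in⁴
  top plate: d = 4.082 in → contributes +32.09 in⁴
  hole: d = -2.568 in → contributes −0.4666 in⁴
Total I = 61.68 in⁴.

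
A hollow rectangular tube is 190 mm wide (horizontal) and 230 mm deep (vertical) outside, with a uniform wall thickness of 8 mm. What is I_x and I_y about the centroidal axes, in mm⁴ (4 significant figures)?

Split into non-overlapping primitives; take the origin at the lower-left of the bounding box.
Outer rectangle: 190 × 230, A = 43 700 mm², y = 115 mm, Ī = 192 644 167 mm⁴.
Inner void (subtracted): 174 × 214, A = 37 236 mm², y = 115 mm, Ī = 142 104 988 mm⁴.
By symmetry the centroid is at mid-height, ȳ = 115 mm.
All pieces are centred on the centroidal x-axis, so I = ΣĪ (holes subtracted) = 50 539 179 mm⁴.
Repeating about the centroidal y-axis gives I_y = 37 517 739 mm⁴.

I_x ≈ 5.054 × 10⁷ mm⁴, I_y ≈ 3.752 × 10⁷ mm⁴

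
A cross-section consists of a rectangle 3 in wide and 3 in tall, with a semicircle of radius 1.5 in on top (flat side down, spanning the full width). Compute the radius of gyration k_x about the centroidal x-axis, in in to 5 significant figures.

Decompose the section into non-overlapping parts with the origin at the bottom-left of its bounding rectangle.
Rectangular body: 3 × 3, A = 9 in², y = 1.5 in, Ī = 6.75 in⁴.
Semicircular cap: semicircle r = 1.5, A = 3.534292 in², y = 3.63662 in, Ī = 0.5556446 in⁴.
Centroid: ȳ = ΣA·y / ΣA = 2.102462 in.
Transfer each piece to the centroidal x-axis using Ī + A·d² with d = y − 2.102462:
  rectangular body: d = -0.6024623 in → contributes +10.01665 in⁴
  semicircular cap: d = 1.534158 in → contributes +8.874093 in⁴
Total I = 18.89074 in⁴.
Radius of gyration: k = √(I/A) = √(18.89074 / 12.53429) = 1.22765 in.

k_x ≈ 1.2277 in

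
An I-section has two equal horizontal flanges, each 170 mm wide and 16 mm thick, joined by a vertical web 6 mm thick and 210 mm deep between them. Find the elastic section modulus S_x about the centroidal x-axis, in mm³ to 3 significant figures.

S_x ≈ 6.13 × 10⁵ mm³

Decompose the section into non-overlapping parts with the origin at the bottom-left of its bounding rectangle.
Bottom flange: 170 × 16, A = 2 720 mm², y = 8 mm, Ī = 58 027 mm⁴.
Web: 6 × 210, A = 1 260 mm², y = 121 mm, Ī = 4 630 500 mm⁴.
Top flange: 170 × 16, A = 2 720 mm², y = 234 mm, Ī = 58 027 mm⁴.
By symmetry the centroid is at mid-height, ȳ = 121 mm.
Transfer each piece to the centroidal x-axis using Ī + A·d² with d = y − 121:
  bottom flange: d = -113 mm → contributes +34 789 707 mm⁴
  web: d = 0 mm → contributes +4 630 500 mm⁴
  top flange: d = 113 mm → contributes +34 789 707 mm⁴
Total I = 74 209 913 mm⁴.
Extreme fibre distance c = 121 mm; S = I/c = 613 305 mm³.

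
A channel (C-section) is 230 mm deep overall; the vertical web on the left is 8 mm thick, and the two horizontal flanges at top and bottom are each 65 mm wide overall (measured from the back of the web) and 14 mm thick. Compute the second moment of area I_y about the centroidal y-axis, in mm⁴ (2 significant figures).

I_y ≈ 1.3 × 10⁶ mm⁴

Decompose the section into non-overlapping parts with the origin at the bottom-left of its bounding rectangle.
Web: 8 × 230, A = 1 840 mm², x = 4 mm, Ī = 9 813 mm⁴.
Top flange (beyond web): 57 × 14, A = 798 mm², x = 36.5 mm, Ī = 216 059 mm⁴.
Bottom flange (beyond web): 57 × 14, A = 798 mm², x = 36.5 mm, Ī = 216 059 mm⁴.
Centroid: x̄ = ΣA·x / ΣA = 19.1 mm.
Transfer each piece to the centroidal y-axis using Ī + A·d² with d = x − 19.1:
  web: d = -15.1 mm → contributes +429 132 mm⁴
  top flange (beyond web): d = 17.4 mm → contributes +457 771 mm⁴
  bottom flange (beyond web): d = 17.4 mm → contributes +457 771 mm⁴
Total I = 1 344 674 mm⁴.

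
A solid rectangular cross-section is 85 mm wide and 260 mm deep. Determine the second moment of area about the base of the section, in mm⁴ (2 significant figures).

I_base ≈ 5.0 × 10⁸ mm⁴

The section: 85 × 260, A = 22 100 mm², y = 130 mm, Ī = 124 496 667 mm⁴.
Transfer it to the base of the section using Ī + A·d² with d = y − 0:
  the section: d = 130 mm → contributes +497 986 667 mm⁴
Total I = 497 986 667 mm⁴.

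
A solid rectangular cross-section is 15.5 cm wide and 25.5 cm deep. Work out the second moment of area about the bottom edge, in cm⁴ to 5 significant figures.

The section: 15.5 × 25.5, A = 395.25 cm², y = 12.75 cm, Ī = 21417.61 cm⁴.
Transfer it to the base of the section using Ī + A·d² with d = y − 0:
  the section: d = 12.75 cm → contributes +85670.44 cm⁴
Total I = 85670.44 cm⁴.

I_base ≈ 8.5670 × 10⁴ cm⁴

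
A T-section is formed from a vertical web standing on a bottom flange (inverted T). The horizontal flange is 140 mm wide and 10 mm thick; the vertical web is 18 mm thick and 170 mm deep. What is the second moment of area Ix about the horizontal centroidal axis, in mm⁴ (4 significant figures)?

Treat the section as a set of non-overlapping primitives; coordinates are from the bounding-box lower-left.
Flange: 140 × 10, A = 1 400 mm², y = 5 mm, Ī = 11666.7 mm⁴.
Web: 18 × 170, A = 3 060 mm², y = 95 mm, Ī = 7 369 500 mm⁴.
Centroid: ȳ = ΣA·y / ΣA = 66.7489 mm.
Transfer each piece to the horizontal centroidal axis using Ī + A·d² with d = y − 66.7489:
  flange: d = -61.7489 mm → contributes +5 349 760 mm⁴
  web: d = 28.2511 mm → contributes +9 811 765 mm⁴
Total I = 15 161 525 mm⁴.

Ix ≈ 1.516 × 10⁷ mm⁴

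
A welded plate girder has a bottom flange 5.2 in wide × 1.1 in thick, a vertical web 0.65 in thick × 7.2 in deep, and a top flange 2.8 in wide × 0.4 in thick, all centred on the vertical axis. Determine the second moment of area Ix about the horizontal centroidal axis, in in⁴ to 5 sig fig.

Ix ≈ 102.55 in⁴

Treat the section as a set of non-overlapping primitives; coordinates are from the bounding-box lower-left.
Bottom plate: 5.2 × 1.1, A = 5.72 in², y = 0.55 in, Ī = 0.5767667 in⁴.
Web plate: 0.65 × 7.2, A = 4.68 in², y = 4.7 in, Ī = 20.2176 in⁴.
Top plate: 2.8 × 0.4, A = 1.12 in², y = 8.5 in, Ī = 0.01493333 in⁴.
Centroid: ȳ = ΣA·y / ΣA = 3.008854 in.
Transfer each piece to the horizontal centroidal axis using Ī + A·d² with d = y − 3.008854:
  bottom plate: d = -2.458854 in → contributes +35.15968 in⁴
  web plate: d = 1.691146 in → contributes +33.60228 in⁴
  top plate: d = 5.491146 in → contributes +33.78594 in⁴
Total I = 102.5479 in⁴.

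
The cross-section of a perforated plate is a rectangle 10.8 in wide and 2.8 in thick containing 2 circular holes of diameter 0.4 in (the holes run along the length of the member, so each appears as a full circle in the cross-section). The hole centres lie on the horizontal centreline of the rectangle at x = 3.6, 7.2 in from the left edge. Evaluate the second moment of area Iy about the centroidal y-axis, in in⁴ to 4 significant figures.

Iy ≈ 293.1 in⁴

Split into non-overlapping primitives; take the origin at the lower-left of the bounding box.
Plate: 10.8 × 2.8, A = 30.24 in², x = 5.4 in, Ī = 293.933 in⁴.
Hole 1 (subtracted): ⌀0.4, A = 0.125664 in², x = 3.6 in, Ī = 0.00125664 in⁴.
Hole 2 (subtracted): ⌀0.4, A = 0.125664 in², x = 7.2 in, Ī = 0.00125664 in⁴.
By symmetry the centroid is at mid-width, x̄ = 5.4 in.
Transfer each piece to the centroidal y-axis using Ī + A·d² with d = x − 5.4:
  plate: d = 0 in → contributes +293.933 in⁴
  hole 1: d = -1.8 in → contributes −0.408407 in⁴
  hole 2: d = 1.8 in → contributes −0.408407 in⁴
Total I = 293.116 in⁴.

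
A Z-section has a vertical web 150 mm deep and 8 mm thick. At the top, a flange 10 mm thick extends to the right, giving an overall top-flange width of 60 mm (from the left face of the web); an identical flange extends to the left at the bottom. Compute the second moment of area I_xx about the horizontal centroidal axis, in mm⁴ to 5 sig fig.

Split into non-overlapping primitives; take the origin at the lower-left of the bounding box.
Web: 8 × 150, A = 1 200 mm², y = 75 mm, Ī = 2 250 000 mm⁴.
Top flange (beyond web): 52 × 10, A = 520 mm², y = 145 mm, Ī = 4333.333 mm⁴.
Bottom flange (beyond web): 52 × 10, A = 520 mm², y = 5 mm, Ī = 4333.333 mm⁴.
Centroid: ȳ = ΣA·y / ΣA = 75 mm.
Transfer each piece to the horizontal centroidal axis using Ī + A·d² with d = y − 75:
  web: d = 0 mm → contributes +2 250 000 mm⁴
  top flange (beyond web): d = 70 mm → contributes +2 552 333 mm⁴
  bottom flange (beyond web): d = -70 mm → contributes +2 552 333 mm⁴
Total I = 7 354 667 mm⁴.

I_xx ≈ 7.3547 × 10⁶ mm⁴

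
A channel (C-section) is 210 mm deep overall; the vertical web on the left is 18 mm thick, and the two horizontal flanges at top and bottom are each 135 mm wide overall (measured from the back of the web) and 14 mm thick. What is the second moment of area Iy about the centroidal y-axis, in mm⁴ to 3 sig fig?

Iy ≈ 1.18 × 10⁷ mm⁴

Break the section into simple shapes (no overlaps), measuring from the bottom-left corner of the bounding box.
Web: 18 × 210, A = 3 780 mm², x = 9 mm, Ī = 102 060 mm⁴.
Top flange (beyond web): 117 × 14, A = 1 638 mm², x = 76.5 mm, Ī = 1 868 549 mm⁴.
Bottom flange (beyond web): 117 × 14, A = 1 638 mm², x = 76.5 mm, Ī = 1 868 549 mm⁴.
Centroid: x̄ = ΣA·x / ΣA = 40.339 mm.
Transfer each piece to the centroidal y-axis using Ī + A·d² with d = x − 40.339:
  web: d = -31.339 mm → contributes +3 814 590 mm⁴
  top flange (beyond web): d = 36.161 mm → contributes +4 010 393 mm⁴
  bottom flange (beyond web): d = 36.161 mm → contributes +4 010 393 mm⁴
Total I = 11 835 376 mm⁴.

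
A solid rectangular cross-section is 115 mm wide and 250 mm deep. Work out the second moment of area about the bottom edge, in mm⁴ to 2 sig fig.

The section: 115 × 250, A = 28 750 mm², y = 125 mm, Ī = 149 739 583 mm⁴.
Transfer it to the base of the section using Ī + A·d² with d = y − 0:
  the section: d = 125 mm → contributes +598 958 333 mm⁴
Total I = 598 958 333 mm⁴.

I_base ≈ 6.0 × 10⁸ mm⁴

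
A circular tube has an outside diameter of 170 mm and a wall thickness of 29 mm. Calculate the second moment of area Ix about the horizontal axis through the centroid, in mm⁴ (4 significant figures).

Ix ≈ 3.327 × 10⁷ mm⁴

Break the section into simple shapes (no overlaps), measuring from the bottom-left corner of the bounding box.
Outer circle: ⌀170, A = 22 698 mm², y = 85 mm, Ī = 40 998 275 mm⁴.
Bore (subtracted): ⌀112, A = 9852.03 mm², y = 85 mm, Ī = 7 723 995 mm⁴.
By symmetry the centroid is at mid-height, ȳ = 85 mm.
All pieces are centred on the horizontal axis through the centroid, so I = ΣĪ (holes subtracted) = 33 274 280 mm⁴.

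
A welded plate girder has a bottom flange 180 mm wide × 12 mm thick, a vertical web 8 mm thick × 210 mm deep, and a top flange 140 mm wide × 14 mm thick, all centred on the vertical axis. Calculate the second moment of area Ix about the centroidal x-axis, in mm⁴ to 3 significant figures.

Split into non-overlapping primitives; take the origin at the lower-left of the bounding box.
Bottom plate: 180 × 12, A = 2 160 mm², y = 6 mm, Ī = 25 920 mm⁴.
Web plate: 8 × 210, A = 1 680 mm², y = 117 mm, Ī = 6 174 000 mm⁴.
Top plate: 140 × 14, A = 1 960 mm², y = 229 mm, Ī = 32 013 mm⁴.
Centroid: ȳ = ΣA·y / ΣA = 113.51 mm.
Transfer each piece to the centroidal x-axis using Ī + A·d² with d = y − 113.51:
  bottom plate: d = -107.51 mm → contributes +24 992 224 mm⁴
  web plate: d = 3.4897 mm → contributes +6 194 459 mm⁴
  top plate: d = 115.49 mm → contributes +26 174 220 mm⁴
Total I = 57 360 903 mm⁴.

Ix ≈ 5.74 × 10⁷ mm⁴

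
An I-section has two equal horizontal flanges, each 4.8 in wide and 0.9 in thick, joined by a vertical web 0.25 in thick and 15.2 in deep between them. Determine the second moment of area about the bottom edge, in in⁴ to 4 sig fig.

Treat the section as a set of non-overlapping primitives; coordinates are from the bounding-box lower-left.
Bottom flange: 4.8 × 0.9, A = 4.32 in², y = 0.45 in, Ī = 0.2916 in⁴.
Web: 0.25 × 15.2, A = 3.8 in², y = 8.5 in, Ī = 73.1627 in⁴.
Top flange: 4.8 × 0.9, A = 4.32 in², y = 16.55 in, Ī = 0.2916 in⁴.
Transfer each piece to a horizontal axis along the bottom face using Ī + A·d² with d = y − 0:
  bottom flange: d = 0.45 in → contributes +1.1664 in⁴
  web: d = 8.5 in → contributes +347.713 in⁴
  top flange: d = 16.55 in → contributes +1183.55 in⁴
Total I = 1532.43 in⁴.

I_base ≈ 1532 in⁴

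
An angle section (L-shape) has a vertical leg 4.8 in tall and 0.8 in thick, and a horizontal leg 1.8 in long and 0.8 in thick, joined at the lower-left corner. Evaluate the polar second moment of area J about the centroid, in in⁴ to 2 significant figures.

Decompose the section into non-overlapping parts with the origin at the bottom-left of its bounding rectangle.
Vertical leg: 0.8 × 4.8, A = 3.84 in², y = 2.4 in, Ī = 7.373 in⁴.
Horizontal leg (remainder): 1 × 0.8, A = 0.8 in², y = 0.4 in, Ī = 0.04267 in⁴.
Centroid: ȳ = ΣA·y / ΣA = 2.055 in.
Transfer each piece to the centroidal x-axis using Ī + A·d² with d = y − 2.055:
  vertical leg: d = 0.3448 in → contributes +7.829 in⁴
  horizontal leg (remainder): d = -1.655 in → contributes +2.234 in⁴
Total I = 10.06 in⁴.
For the y-axis: x̄ = 0.5552 in.
Repeating about the centroidal y-axis gives I_y = 0.8077 in⁴.
Polar second moment: J = I_x + I_y = 10.87 in⁴.

J ≈ 11 in⁴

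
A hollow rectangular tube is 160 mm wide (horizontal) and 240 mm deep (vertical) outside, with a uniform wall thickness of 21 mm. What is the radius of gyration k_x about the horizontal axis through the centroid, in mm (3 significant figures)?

Decompose the section into non-overlapping parts with the origin at the bottom-left of its bounding rectangle.
Outer rectangle: 160 × 240, A = 38 400 mm², y = 120 mm, Ī = 184 320 000 mm⁴.
Inner void (subtracted): 118 × 198, A = 23 364 mm², y = 120 mm, Ī = 76 330 188 mm⁴.
By symmetry the centroid is at mid-height, ȳ = 120 mm.
All pieces are centred on the horizontal axis through the centroid, so I = ΣĪ (holes subtracted) = 107 989 812 mm⁴.
Radius of gyration: k = √(I/A) = √(107 989 812 / 15 036) = 84.747 mm.

k_x ≈ 84.7 mm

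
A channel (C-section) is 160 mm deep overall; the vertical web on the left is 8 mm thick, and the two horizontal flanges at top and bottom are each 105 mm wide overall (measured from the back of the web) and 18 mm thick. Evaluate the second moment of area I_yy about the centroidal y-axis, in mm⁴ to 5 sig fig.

I_yy ≈ 5.3265 × 10⁶ mm⁴

Treat the section as a set of non-overlapping primitives; coordinates are from the bounding-box lower-left.
Web: 8 × 160, A = 1 280 mm², x = 4 mm, Ī = 6826.667 mm⁴.
Top flange (beyond web): 97 × 18, A = 1 746 mm², x = 56.5 mm, Ī = 1 369 010 mm⁴.
Bottom flange (beyond web): 97 × 18, A = 1 746 mm², x = 56.5 mm, Ī = 1 369 010 mm⁴.
Centroid: x̄ = ΣA·x / ΣA = 42.41785 mm.
Transfer each piece to the centroidal y-axis using Ī + A·d² with d = x − 42.41785:
  web: d = -38.41785 mm → contributes +1 896 019 mm⁴
  top flange (beyond web): d = 14.08215 mm → contributes +1 715 253 mm⁴
  bottom flange (beyond web): d = 14.08215 mm → contributes +1 715 253 mm⁴
Total I = 5 326 525 mm⁴.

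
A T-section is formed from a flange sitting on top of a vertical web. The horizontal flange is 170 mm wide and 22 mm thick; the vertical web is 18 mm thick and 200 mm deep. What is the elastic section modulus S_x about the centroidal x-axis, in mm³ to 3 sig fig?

Decompose the section into non-overlapping parts with the origin at the bottom-left of its bounding rectangle.
Flange: 170 × 22, A = 3 740 mm², y = 211 mm, Ī = 150 847 mm⁴.
Web: 18 × 200, A = 3 600 mm², y = 100 mm, Ī = 12 000 000 mm⁴.
Centroid: ȳ = ΣA·y / ΣA = 156.56 mm.
Transfer each piece to the centroidal x-axis using Ī + A·d² with d = y − 156.56:
  flange: d = 54.441 mm → contributes +11 235 713 mm⁴
  web: d = -56.559 mm → contributes +23 515 944 mm⁴
Total I = 34 751 656 mm⁴.
Extreme fibre distance c = 156.56 mm; S = I/c = 221 972 mm³.

S_x ≈ 2.22 × 10⁵ mm³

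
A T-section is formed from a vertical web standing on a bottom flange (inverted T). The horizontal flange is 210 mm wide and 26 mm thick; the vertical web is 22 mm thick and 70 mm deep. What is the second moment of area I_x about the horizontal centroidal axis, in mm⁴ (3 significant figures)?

Split into non-overlapping primitives; take the origin at the lower-left of the bounding box.
Flange: 210 × 26, A = 5 460 mm², y = 13 mm, Ī = 307 580 mm⁴.
Web: 22 × 70, A = 1 540 mm², y = 61 mm, Ī = 628 833 mm⁴.
Centroid: ȳ = ΣA·y / ΣA = 23.56 mm.
Transfer each piece to the horizontal centroidal axis using Ī + A·d² with d = y − 23.56:
  flange: d = -10.56 mm → contributes +916 444 mm⁴
  web: d = 37.44 mm → contributes +2 787 534 mm⁴
Total I = 3 703 978 mm⁴.

I_x ≈ 3.70 × 10⁶ mm⁴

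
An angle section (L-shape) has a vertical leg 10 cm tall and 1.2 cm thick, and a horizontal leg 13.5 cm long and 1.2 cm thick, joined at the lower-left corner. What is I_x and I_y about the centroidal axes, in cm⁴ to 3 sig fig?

Split into non-overlapping primitives; take the origin at the lower-left of the bounding box.
Vertical leg: 1.2 × 10, A = 12 cm², y = 5 cm, Ī = 100 cm⁴.
Horizontal leg (remainder): 12.3 × 1.2, A = 14.76 cm², y = 0.6 cm, Ī = 1.7712 cm⁴.
Centroid: ȳ = ΣA·y / ΣA = 2.5731 cm.
Transfer each piece to the centroidal x-axis using Ī + A·d² with d = y − 2.5731:
  vertical leg: d = 2.4269 cm → contributes +170.68 cm⁴
  horizontal leg (remainder): d = -1.9731 cm → contributes +59.233 cm⁴
Total I = 229.91 cm⁴.
For the y-axis: x̄ = 4.3231 cm.
Repeating about the centroidal y-axis gives I_y = 489.1 cm⁴.

I_x ≈ 230 cm⁴, I_y ≈ 489 cm⁴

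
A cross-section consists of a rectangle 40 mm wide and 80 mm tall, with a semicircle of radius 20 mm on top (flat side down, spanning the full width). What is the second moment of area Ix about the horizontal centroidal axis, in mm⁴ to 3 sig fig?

Decompose the section into non-overlapping parts with the origin at the bottom-left of its bounding rectangle.
Rectangular body: 40 × 80, A = 3 200 mm², y = 40 mm, Ī = 1 706 667 mm⁴.
Semicircular cap: semicircle r = 20, A = 628.32 mm², y = 88.488 mm, Ī = 17 561 mm⁴.
Centroid: ȳ = ΣA·y / ΣA = 47.958 mm.
Transfer each piece to the horizontal centroidal axis using Ī + A·d² with d = y − 47.958:
  rectangular body: d = -7.9581 mm → contributes +1 909 326 mm⁴
  semicircular cap: d = 40.53 mm → contributes +1 049 697 mm⁴
Total I = 2 959 023 mm⁴.

Ix ≈ 2.96 × 10⁶ mm⁴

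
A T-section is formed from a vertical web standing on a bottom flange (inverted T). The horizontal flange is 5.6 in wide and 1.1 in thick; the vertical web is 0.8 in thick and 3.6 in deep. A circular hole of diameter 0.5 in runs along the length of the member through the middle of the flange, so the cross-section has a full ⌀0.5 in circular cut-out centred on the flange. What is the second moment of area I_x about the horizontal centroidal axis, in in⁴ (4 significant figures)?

Break the section into simple shapes (no overlaps), measuring from the bottom-left corner of the bounding box.
Flange: 5.6 × 1.1, A = 6.16 in², y = 0.55 in, Ī = 0.621133 in⁴.
Web: 0.8 × 3.6, A = 2.88 in², y = 2.9 in, Ī = 3.1104 in⁴.
Hole (subtracted): ⌀0.5, A = 0.19635 in², y = 0.55 in, Ī = 0.00306796 in⁴.
Centroid: ȳ = ΣA·y / ΣA = 1.31529 in.
Transfer each piece to the horizontal centroidal axis using Ī + A·d² with d = y − 1.31529:
  flange: d = -0.765295 in → contributes +4.2289 in⁴
  web: d = 1.58471 in → contributes +10.3429 in⁴
  hole: d = -0.765295 in → contributes −0.118065 in⁴
Total I = 14.4537 in⁴.

I_x ≈ 14.45 in⁴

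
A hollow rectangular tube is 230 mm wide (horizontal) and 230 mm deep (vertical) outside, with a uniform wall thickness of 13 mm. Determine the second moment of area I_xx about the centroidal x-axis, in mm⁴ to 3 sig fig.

Split into non-overlapping primitives; take the origin at the lower-left of the bounding box.
Outer rectangle: 230 × 230, A = 52 900 mm², y = 115 mm, Ī = 233 200 833 mm⁴.
Inner void (subtracted): 204 × 204, A = 41 616 mm², y = 115 mm, Ī = 144 324 288 mm⁴.
By symmetry the centroid is at mid-height, ȳ = 115 mm.
All pieces are centred on the centroidal x-axis, so I = ΣĪ (holes subtracted) = 88 876 545 mm⁴.

I_xx ≈ 8.89 × 10⁷ mm⁴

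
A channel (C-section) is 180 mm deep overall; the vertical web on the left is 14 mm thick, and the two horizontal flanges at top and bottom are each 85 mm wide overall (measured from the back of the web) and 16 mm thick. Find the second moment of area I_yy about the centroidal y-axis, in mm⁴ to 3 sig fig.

I_yy ≈ 3.15 × 10⁶ mm⁴

Treat the section as a set of non-overlapping primitives; coordinates are from the bounding-box lower-left.
Web: 14 × 180, A = 2 520 mm², x = 7 mm, Ī = 41 160 mm⁴.
Top flange (beyond web): 71 × 16, A = 1 136 mm², x = 49.5 mm, Ī = 477 215 mm⁴.
Bottom flange (beyond web): 71 × 16, A = 1 136 mm², x = 49.5 mm, Ī = 477 215 mm⁴.
Centroid: x̄ = ΣA·x / ΣA = 27.15 mm.
Transfer each piece to the centroidal y-axis using Ī + A·d² with d = x − 27.15:
  web: d = -20.15 mm → contributes +1 064 362 mm⁴
  top flange (beyond web): d = 22.35 mm → contributes +1 044 660 mm⁴
  bottom flange (beyond web): d = 22.35 mm → contributes +1 044 660 mm⁴
Total I = 3 153 681 mm⁴.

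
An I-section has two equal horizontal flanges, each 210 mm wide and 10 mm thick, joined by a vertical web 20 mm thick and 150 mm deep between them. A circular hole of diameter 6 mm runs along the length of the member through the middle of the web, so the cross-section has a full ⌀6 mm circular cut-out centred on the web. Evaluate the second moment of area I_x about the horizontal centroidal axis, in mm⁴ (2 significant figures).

I_x ≈ 3.3 × 10⁷ mm⁴

Decompose the section into non-overlapping parts with the origin at the bottom-left of its bounding rectangle.
Bottom flange: 210 × 10, A = 2 100 mm², y = 5 mm, Ī = 17 500 mm⁴.
Web: 20 × 150, A = 3 000 mm², y = 85 mm, Ī = 5 625 000 mm⁴.
Top flange: 210 × 10, A = 2 100 mm², y = 165 mm, Ī = 17 500 mm⁴.
Hole (subtracted): ⌀6, A = 28.27 mm², y = 85 mm, Ī = 63.62 mm⁴.
By symmetry the centroid is at mid-height, ȳ = 85 mm.
Transfer each piece to the horizontal centroidal axis using Ī + A·d² with d = y − 85:
  bottom flange: d = -80 mm → contributes +13 457 500 mm⁴
  web: d = 0 mm → contributes +5 625 000 mm⁴
  top flange: d = 80 mm → contributes +13 457 500 mm⁴
  hole: d = 0 mm → contributes −63.62 mm⁴
Total I = 32 539 936 mm⁴.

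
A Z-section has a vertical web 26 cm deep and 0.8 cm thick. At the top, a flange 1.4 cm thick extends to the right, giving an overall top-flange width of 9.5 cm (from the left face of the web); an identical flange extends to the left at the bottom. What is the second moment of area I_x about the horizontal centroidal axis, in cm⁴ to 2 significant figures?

Decompose the section into non-overlapping parts with the origin at the bottom-left of its bounding rectangle.
Web: 0.8 × 26, A = 20.8 cm², y = 13 cm, Ī = 1 172 cm⁴.
Top flange (beyond web): 8.7 × 1.4, A = 12.18 cm², y = 25.3 cm, Ī = 1.989 cm⁴.
Bottom flange (beyond web): 8.7 × 1.4, A = 12.18 cm², y = 0.7 cm, Ī = 1.989 cm⁴.
Centroid: ȳ = ΣA·y / ΣA = 13 cm.
Transfer each piece to the horizontal centroidal axis using Ī + A·d² with d = y − 13:
  web: d = 0 cm → contributes +1 172 cm⁴
  top flange (beyond web): d = 12.3 cm → contributes +1 845 cm⁴
  bottom flange (beyond web): d = -12.3 cm → contributes +1 845 cm⁴
Total I = 4 861 cm⁴.

I_x ≈ 4900 cm⁴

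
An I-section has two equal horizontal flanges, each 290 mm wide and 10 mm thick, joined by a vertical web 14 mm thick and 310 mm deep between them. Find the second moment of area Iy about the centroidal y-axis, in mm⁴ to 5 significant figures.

Decompose the section into non-overlapping parts with the origin at the bottom-left of its bounding rectangle.
Bottom flange: 290 × 10, A = 2 900 mm², x = 145 mm, Ī = 20 324 167 mm⁴.
Web: 14 × 310, A = 4 340 mm², x = 145 mm, Ī = 70886.67 mm⁴.
Top flange: 290 × 10, A = 2 900 mm², x = 145 mm, Ī = 20 324 167 mm⁴.
By symmetry the centroid is at mid-width, x̄ = 145 mm.
All pieces are centred on the centroidal y-axis, so I = ΣĪ = 40 719 220 mm⁴.

Iy ≈ 4.0719 × 10⁷ mm⁴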